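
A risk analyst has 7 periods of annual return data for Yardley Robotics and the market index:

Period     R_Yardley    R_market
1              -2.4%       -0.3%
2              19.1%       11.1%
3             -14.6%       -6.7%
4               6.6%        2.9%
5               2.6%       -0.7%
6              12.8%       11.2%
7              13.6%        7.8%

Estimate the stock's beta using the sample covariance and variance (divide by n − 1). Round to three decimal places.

1.622

Mean R_i = (-2.4 + 19.1 − 14.6 + 6.6 + 2.6 + 12.8 + 13.6) / 7 = 5.3857%
Mean R_m = (-0.3 + 11.1 − 6.7 + 2.9 − 0.7 + 11.2 + 7.8) / 7 = 3.6143%
Σ(R_i − R̄_i)(R_m − R̄_m) = 441.0514  ⇒  Cov = 441.0514 / 6 = 73.5086
Σ(R_m − R̄_m)² = 271.9286  ⇒  Var(R_m) = 271.9286 / 6 = 45.3214
β = Cov / Var(R_m) = 73.5086 / 45.3214 = 1.6219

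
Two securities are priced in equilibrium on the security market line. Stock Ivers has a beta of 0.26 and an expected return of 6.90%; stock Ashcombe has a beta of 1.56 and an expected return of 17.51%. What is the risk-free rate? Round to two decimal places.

4.78%

Both satisfy E(R) = R_f + β·MRP, so the slope of the SML is
MRP = (17.51% − 6.90%) / (1.56 − 0.26) = 10.61% / 1.30 = 8.1615%
R_f = E(R_Ivers) − β_Ivers·MRP = 6.90% − 0.26 × 8.1615% = 4.7780%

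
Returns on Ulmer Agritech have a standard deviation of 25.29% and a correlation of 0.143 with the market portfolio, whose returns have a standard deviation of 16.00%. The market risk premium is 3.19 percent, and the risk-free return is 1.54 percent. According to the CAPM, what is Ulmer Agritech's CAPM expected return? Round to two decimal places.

β = ρ × σ_i / σ_m = 0.143 × 25.29% / 16.00% = 0.2260
E(R) = 1.54% + 0.2260 × 3.19% = 2.26%

2.26%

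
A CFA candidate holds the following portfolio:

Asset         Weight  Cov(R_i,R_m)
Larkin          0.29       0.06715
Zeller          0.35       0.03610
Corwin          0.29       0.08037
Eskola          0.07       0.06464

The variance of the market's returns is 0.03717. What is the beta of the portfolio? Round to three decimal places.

1.613

β_Larkin = 0.06715 / 0.03717 = 1.8066
β_Zeller = 0.03610 / 0.03717 = 0.9712
β_Corwin = 0.08037 / 0.03717 = 2.1622
β_Eskola = 0.06464 / 0.03717 = 1.7390
β_P = Σ w_i β_i = 0.29×1.8066 + 0.35×0.9712 + 0.29×2.1622 + 0.07×1.7390 = 1.6126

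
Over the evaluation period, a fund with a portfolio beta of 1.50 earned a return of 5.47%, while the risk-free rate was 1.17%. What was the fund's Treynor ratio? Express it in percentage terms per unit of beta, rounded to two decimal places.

2.87%

Treynor = (R_P − R_f) / β_P = (5.47% − 1.17%) / 1.5000 = 4.30% / 1.5000 = 2.87%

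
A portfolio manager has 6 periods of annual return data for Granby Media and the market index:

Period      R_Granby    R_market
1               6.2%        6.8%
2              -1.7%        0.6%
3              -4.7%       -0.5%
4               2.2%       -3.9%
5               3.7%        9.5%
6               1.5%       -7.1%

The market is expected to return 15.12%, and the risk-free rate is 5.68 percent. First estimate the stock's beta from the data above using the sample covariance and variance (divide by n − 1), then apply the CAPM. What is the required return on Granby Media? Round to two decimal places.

Mean R_i = (6.2 − 1.7 − 4.7 + 2.2 + 3.7 + 1.5) / 6 = 1.2000%
Mean R_m = (6.8 + 0.6 − 0.5 − 3.9 + 9.5 − 7.1) / 6 = 0.9000%
Σ(R_i − R̄_i)(R_m − R̄_m) = 52.9300  ⇒  Cov = 52.9300 / 5 = 10.5860
Σ(R_m − R̄_m)² = 197.8600  ⇒  Var(R_m) = 197.8600 / 5 = 39.5720
β = Cov / Var(R_m) = 10.5860 / 39.5720 = 0.2675
MRP = 15.12% − 5.68% = 9.44%
E(R) = R_f + β × MRP = 5.68% + 0.2675 × 9.44% = 8.21%

8.21%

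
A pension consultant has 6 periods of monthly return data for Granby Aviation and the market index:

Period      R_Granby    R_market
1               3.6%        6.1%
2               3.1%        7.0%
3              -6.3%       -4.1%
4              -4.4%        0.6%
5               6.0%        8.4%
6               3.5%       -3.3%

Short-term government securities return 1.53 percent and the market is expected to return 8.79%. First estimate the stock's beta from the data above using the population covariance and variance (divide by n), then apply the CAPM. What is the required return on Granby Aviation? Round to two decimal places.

6.03%

Mean R_i = (3.6 + 3.1 − 6.3 − 4.4 + 6.0 + 3.5) / 6 = 0.9167%
Mean R_m = (6.1 + 7.0 − 4.1 + 0.6 + 8.4 − 3.3) / 6 = 2.4500%
Σ(R_i − R̄_i)(R_m − R̄_m) = 92.2250  ⇒  Cov = 92.2250 / 6 = 15.3708
Σ(R_m − R̄_m)² = 148.8150  ⇒  Var(R_m) = 148.8150 / 6 = 24.8025
β = Cov / Var(R_m) = 15.3708 / 24.8025 = 0.6197
MRP = 8.79% − 1.53% = 7.26%
E(R) = R_f + β × MRP = 1.53% + 0.6197 × 7.26% = 6.03%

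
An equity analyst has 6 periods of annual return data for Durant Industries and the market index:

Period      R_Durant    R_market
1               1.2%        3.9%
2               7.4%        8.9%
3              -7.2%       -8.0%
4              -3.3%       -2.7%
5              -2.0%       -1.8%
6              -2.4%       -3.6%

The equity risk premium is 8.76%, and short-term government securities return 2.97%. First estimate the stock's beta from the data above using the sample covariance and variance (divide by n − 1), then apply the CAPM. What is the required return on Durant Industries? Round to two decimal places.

Mean R_i = (1.2 + 7.4 − 7.2 − 3.3 − 2.0 − 2.4) / 6 = -1.0500%
Mean R_m = (3.9 + 8.9 − 8.0 − 2.7 − 1.8 − 3.6) / 6 = -0.5500%
Σ(R_i − R̄_i)(R_m − R̄_m) = 145.8250  ⇒  Cov = 145.8250 / 5 = 29.1650
Σ(R_m − R̄_m)² = 180.0950  ⇒  Var(R_m) = 180.0950 / 5 = 36.0190
β = Cov / Var(R_m) = 29.1650 / 36.0190 = 0.8097
E(R) = R_f + β × MRP = 2.97% + 0.8097 × 8.76% = 10.06%

10.06%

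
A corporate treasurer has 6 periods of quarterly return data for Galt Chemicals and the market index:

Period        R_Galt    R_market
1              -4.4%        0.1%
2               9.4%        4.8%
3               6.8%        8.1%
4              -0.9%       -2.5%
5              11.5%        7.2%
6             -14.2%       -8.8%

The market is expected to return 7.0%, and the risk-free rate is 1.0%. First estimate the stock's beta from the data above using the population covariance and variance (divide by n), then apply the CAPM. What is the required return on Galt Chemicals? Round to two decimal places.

9.46%

Mean R_i = (-4.4 + 9.4 + 6.8 − 0.9 + 11.5 − 14.2) / 6 = 1.3667%
Mean R_m = (0.1 + 4.8 + 8.1 − 2.5 + 7.2 − 8.8) / 6 = 1.4833%
Σ(R_i − R̄_i)(R_m − R̄_m) = 297.6067  ⇒  Cov = 297.6067 / 6 = 49.6011
Σ(R_m − R̄_m)² = 210.9883  ⇒  Var(R_m) = 210.9883 / 6 = 35.1647
β = Cov / Var(R_m) = 49.6011 / 35.1647 = 1.4105
MRP = 7.0% − 1.0% = 6.00%
E(R) = R_f + β × MRP = 1.0% + 1.4105 × 6.0% = 9.46%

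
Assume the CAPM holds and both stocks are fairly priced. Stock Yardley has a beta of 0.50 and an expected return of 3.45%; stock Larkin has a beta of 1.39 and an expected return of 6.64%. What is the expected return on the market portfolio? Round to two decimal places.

5.24%

Both satisfy E(R) = R_f + β·MRP, so the slope of the SML is
MRP = (6.64% − 3.45%) / (1.39 − 0.50) = 3.19% / 0.89 = 3.5843%
R_f = E(R_Yardley) − β_Yardley·MRP = 3.45% − 0.50 × 3.5843% = 1.6579%
E(R_m) = R_f + MRP = 1.6579% + 3.5843% = 5.24%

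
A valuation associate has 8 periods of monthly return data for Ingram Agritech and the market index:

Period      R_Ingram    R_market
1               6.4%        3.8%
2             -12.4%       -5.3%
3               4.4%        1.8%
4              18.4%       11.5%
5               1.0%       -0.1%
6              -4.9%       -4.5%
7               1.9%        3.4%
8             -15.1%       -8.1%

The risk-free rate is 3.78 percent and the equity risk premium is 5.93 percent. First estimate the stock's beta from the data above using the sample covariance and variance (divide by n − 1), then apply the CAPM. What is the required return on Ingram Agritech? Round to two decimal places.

13.72%

Mean R_i = (6.4 − 12.4 + 4.4 + 18.4 + 1.0 − 4.9 + 1.9 − 15.1) / 8 = -0.0375%
Mean R_m = (3.8 − 5.3 + 1.8 + 11.5 − 0.1 − 4.5 + 3.4 − 8.1) / 8 = 0.3125%
Σ(R_i − R̄_i)(R_m − R̄_m) = 460.3738  ⇒  Cov = 460.3738 / 7 = 65.7677
Σ(R_m − R̄_m)² = 274.6688  ⇒  Var(R_m) = 274.6688 / 7 = 39.2384
β = Cov / Var(R_m) = 65.7677 / 39.2384 = 1.6761
E(R) = R_f + β × MRP = 3.78% + 1.6761 × 5.93% = 13.72%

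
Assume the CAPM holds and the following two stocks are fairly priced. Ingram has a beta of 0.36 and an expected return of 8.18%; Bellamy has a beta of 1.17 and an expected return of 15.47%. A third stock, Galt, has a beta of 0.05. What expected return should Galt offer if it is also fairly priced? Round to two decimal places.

5.39%

MRP (SML slope) = (15.47% − 8.18%) / (1.17 − 0.36) = 7.29% / 0.81 = 9.0000%
R_f (intercept) = 8.18% − 0.36 × 9.0000% = 4.9400%
E(R_Galt) = R_f + β × MRP = 4.9400% + 0.05 × 9.0000% = 5.39%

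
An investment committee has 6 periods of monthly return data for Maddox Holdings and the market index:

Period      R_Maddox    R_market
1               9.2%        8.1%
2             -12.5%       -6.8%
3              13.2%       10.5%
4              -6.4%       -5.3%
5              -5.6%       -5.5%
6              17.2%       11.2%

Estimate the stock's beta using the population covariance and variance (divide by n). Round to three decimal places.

1.377

Mean R_i = (9.2 − 12.5 + 13.2 − 6.4 − 5.6 + 17.2) / 6 = 2.5167%
Mean R_m = (8.1 − 6.8 + 10.5 − 5.3 − 5.5 + 11.2) / 6 = 2.0333%
Σ(R_i − R̄_i)(R_m − R̄_m) = 524.7767  ⇒  Cov = 524.7767 / 6 = 87.4628
Σ(R_m − R̄_m)² = 381.0733  ⇒  Var(R_m) = 381.0733 / 6 = 63.5122
β = Cov / Var(R_m) = 87.4628 / 63.5122 = 1.3771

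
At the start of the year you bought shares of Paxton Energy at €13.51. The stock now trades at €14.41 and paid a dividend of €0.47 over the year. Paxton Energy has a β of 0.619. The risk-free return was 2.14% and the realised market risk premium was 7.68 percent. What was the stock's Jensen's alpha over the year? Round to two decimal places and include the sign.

Realised HPR = (P1 + D1 − P0) / P0 = (14.41 + 0.47 − 13.51) / 13.51 = 1.37 / 13.51 = 10.1406%
CAPM required = R_f + β·MRP = 2.14% + 0.619 × 7.68% = 6.89392%
α = realised − required = 10.1406% − 6.89392% = +3.25%

+3.25%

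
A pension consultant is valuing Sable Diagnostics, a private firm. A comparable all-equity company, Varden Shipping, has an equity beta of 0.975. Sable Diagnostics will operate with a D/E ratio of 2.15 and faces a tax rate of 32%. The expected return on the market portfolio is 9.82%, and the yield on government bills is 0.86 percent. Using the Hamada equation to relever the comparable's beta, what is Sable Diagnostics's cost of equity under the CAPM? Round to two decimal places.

β_L = β_U × [1 + (1 − t)(D/E)] = 0.975 × [1 + (1 − 0.32) × 2.15]
    = 0.975 × [1 + 0.68 × 2.15] = 0.975 × 2.4620 = 2.4005
MRP = 9.82% − 0.86% = 8.96%
E(R) = R_f + β_L × MRP = 0.86% + 2.4005 × 8.96% = 22.37%

22.37%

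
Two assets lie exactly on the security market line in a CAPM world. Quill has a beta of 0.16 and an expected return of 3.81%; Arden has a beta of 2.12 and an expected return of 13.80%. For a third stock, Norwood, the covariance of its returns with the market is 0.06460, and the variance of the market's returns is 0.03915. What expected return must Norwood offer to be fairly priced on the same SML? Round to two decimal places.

MRP = (13.80% − 3.81%) / (2.12 − 0.16) = 5.0969%
R_f = 3.81% − 0.16 × 5.0969% = 2.9945%
β_Norwood = Cov / Var(R_m) = 0.06460 / 0.03915 = 1.6501
E(R_Norwood) = R_f + β × MRP = 2.9945% + 1.6501 × 5.0969% = 11.40%

11.40%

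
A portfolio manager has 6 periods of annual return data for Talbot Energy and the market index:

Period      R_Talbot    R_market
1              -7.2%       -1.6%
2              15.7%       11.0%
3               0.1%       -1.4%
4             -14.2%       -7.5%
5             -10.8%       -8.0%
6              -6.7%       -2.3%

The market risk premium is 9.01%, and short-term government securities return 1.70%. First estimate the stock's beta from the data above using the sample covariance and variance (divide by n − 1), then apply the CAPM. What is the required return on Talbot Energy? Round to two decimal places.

15.29%

Mean R_i = (-7.2 + 15.7 + 0.1 − 14.2 − 10.8 − 6.7) / 6 = -3.8500%
Mean R_m = (-1.6 + 11.0 − 1.4 − 7.5 − 8.0 − 2.3) / 6 = -1.6333%
Σ(R_i − R̄_i)(R_m − R̄_m) = 354.6600  ⇒  Cov = 354.6600 / 5 = 70.9320
Σ(R_m − R̄_m)² = 235.0533  ⇒  Var(R_m) = 235.0533 / 5 = 47.0107
β = Cov / Var(R_m) = 70.9320 / 47.0107 = 1.5088
E(R) = R_f + β × MRP = 1.70% + 1.5088 × 9.01% = 15.29%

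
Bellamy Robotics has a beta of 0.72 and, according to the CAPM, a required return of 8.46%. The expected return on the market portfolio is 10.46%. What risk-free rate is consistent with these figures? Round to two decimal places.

3.32%

E(R) = R_f + β(E(R_m) − R_f) = R_f(1 − β) + β·E(R_m)
8.46% = R_f × (1 − 0.72) + 0.72 × 10.46%
8.46% = R_f × 0.28 + 7.5312%
R_f = (8.46% − 7.5312%) / 0.28 = 3.32%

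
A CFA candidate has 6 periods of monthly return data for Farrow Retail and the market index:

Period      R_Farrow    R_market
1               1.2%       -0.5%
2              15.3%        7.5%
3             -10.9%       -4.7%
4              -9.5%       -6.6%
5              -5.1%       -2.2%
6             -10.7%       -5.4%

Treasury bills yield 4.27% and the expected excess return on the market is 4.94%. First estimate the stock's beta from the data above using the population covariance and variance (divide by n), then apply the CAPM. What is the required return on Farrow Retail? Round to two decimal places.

Mean R_i = (1.2 + 15.3 − 10.9 − 9.5 − 5.1 − 10.7) / 6 = -3.2833%
Mean R_m = (-0.5 + 7.5 − 4.7 − 6.6 − 2.2 − 5.4) / 6 = -1.9833%
Σ(R_i − R̄_i)(R_m − R̄_m) = 258.0083  ⇒  Cov = 258.0083 / 6 = 43.0014
Σ(R_m − R̄_m)² = 132.5483  ⇒  Var(R_m) = 132.5483 / 6 = 22.0914
β = Cov / Var(R_m) = 43.0014 / 22.0914 = 1.9465
E(R) = R_f + β × MRP = 4.27% + 1.9465 × 4.94% = 13.89%

13.89%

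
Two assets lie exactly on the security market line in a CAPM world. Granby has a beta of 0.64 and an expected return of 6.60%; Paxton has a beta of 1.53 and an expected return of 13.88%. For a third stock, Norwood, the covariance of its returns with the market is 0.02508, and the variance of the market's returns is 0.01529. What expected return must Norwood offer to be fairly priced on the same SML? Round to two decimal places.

MRP = (13.88% − 6.60%) / (1.53 − 0.64) = 8.1798%
R_f = 6.60% − 0.64 × 8.1798% = 1.3649%
β_Norwood = Cov / Var(R_m) = 0.02508 / 0.01529 = 1.6403
E(R_Norwood) = R_f + β × MRP = 1.3649% + 1.6403 × 8.1798% = 14.78%

14.78%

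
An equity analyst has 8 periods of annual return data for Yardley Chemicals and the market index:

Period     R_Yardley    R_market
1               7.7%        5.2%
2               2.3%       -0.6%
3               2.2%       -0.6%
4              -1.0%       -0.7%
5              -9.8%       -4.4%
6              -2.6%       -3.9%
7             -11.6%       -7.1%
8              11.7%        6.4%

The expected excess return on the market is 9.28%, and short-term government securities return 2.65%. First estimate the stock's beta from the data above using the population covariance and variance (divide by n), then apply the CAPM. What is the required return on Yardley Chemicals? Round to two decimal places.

Mean R_i = (7.7 + 2.3 + 2.2 − 1.0 − 9.8 − 2.6 − 11.6 + 11.7) / 8 = -0.1375%
Mean R_m = (5.2 − 0.6 − 0.6 − 0.7 − 4.4 − 3.9 − 7.1 + 6.4) / 8 = -0.7125%
Σ(R_i − R̄_i)(R_m − R̄_m) = 247.7563  ⇒  Cov = 247.7563 / 8 = 30.9695
Σ(R_m − R̄_m)² = 150.1288  ⇒  Var(R_m) = 150.1288 / 8 = 18.7661
β = Cov / Var(R_m) = 30.9695 / 18.7661 = 1.6503
E(R) = R_f + β × MRP = 2.65% + 1.6503 × 9.28% = 17.96%

17.96%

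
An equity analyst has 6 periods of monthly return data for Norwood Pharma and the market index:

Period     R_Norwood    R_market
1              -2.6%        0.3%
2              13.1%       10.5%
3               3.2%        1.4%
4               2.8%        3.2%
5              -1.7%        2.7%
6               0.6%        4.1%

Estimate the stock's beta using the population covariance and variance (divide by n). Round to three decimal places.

1.412

Mean R_i = (-2.6 + 13.1 + 3.2 + 2.8 − 1.7 + 0.6) / 6 = 2.5667%
Mean R_m = (0.3 + 10.5 + 1.4 + 3.2 + 2.7 + 4.1) / 6 = 3.7000%
Σ(R_i − R̄_i)(R_m − R̄_m) = 91.1000  ⇒  Cov = 91.1000 / 6 = 15.1833
Σ(R_m − R̄_m)² = 64.5000  ⇒  Var(R_m) = 64.5000 / 6 = 10.7500
β = Cov / Var(R_m) = 15.1833 / 10.7500 = 1.4124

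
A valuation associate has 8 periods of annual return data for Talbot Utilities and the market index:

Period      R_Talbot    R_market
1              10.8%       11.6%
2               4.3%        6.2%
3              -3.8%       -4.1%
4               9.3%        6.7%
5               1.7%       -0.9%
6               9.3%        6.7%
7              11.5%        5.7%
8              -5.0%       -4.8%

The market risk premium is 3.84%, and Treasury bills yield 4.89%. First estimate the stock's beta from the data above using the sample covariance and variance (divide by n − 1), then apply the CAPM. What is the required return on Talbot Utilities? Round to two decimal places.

8.84%

Mean R_i = (10.8 + 4.3 − 3.8 + 9.3 + 1.7 + 9.3 + 11.5 − 5.0) / 8 = 4.7625%
Mean R_m = (11.6 + 6.2 − 4.1 + 6.7 − 0.9 + 6.7 + 5.7 − 4.8) / 8 = 3.3875%
Σ(R_i − R̄_i)(R_m − R̄_m) = 251.0963  ⇒  Cov = 251.0963 / 7 = 35.8709
Σ(R_m − R̄_m)² = 244.1288  ⇒  Var(R_m) = 244.1288 / 7 = 34.8755
β = Cov / Var(R_m) = 35.8709 / 34.8755 = 1.0285
E(R) = R_f + β × MRP = 4.89% + 1.0285 × 3.84% = 8.84%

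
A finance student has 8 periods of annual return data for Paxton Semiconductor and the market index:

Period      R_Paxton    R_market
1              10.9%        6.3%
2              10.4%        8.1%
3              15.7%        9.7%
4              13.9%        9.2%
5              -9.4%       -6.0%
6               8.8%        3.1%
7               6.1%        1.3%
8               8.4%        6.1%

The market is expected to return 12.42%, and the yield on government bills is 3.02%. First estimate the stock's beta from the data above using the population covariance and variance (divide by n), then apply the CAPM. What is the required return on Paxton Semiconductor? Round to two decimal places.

16.37%

Mean R_i = (10.9 + 10.4 + 15.7 + 13.9 − 9.4 + 8.8 + 6.1 + 8.4) / 8 = 8.1000%
Mean R_m = (6.3 + 8.1 + 9.7 + 9.2 − 6.0 + 3.1 + 1.3 + 6.1) / 8 = 4.7250%
Σ(R_i − R̄_i)(R_m − R̄_m) = 269.7500  ⇒  Cov = 269.7500 / 8 = 33.7188
Σ(R_m − R̄_m)² = 189.9350  ⇒  Var(R_m) = 189.9350 / 8 = 23.7419
β = Cov / Var(R_m) = 33.7188 / 23.7419 = 1.4202
MRP = 12.42% − 3.02% = 9.40%
E(R) = R_f + β × MRP = 3.02% + 1.4202 × 9.40% = 16.37%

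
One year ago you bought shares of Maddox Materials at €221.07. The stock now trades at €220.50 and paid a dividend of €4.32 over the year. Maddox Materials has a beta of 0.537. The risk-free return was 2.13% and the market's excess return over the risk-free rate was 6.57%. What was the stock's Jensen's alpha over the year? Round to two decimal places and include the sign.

Realised HPR = (P1 + D1 − P0) / P0 = (220.50 + 4.32 − 221.07) / 221.07 = 3.75 / 221.07 = 1.6963%
CAPM required = R_f + β·MRP = 2.13% + 0.537 × 6.57% = 5.65809%
α = realised − required = 1.6963% − 5.65809% = -3.96%

-3.96%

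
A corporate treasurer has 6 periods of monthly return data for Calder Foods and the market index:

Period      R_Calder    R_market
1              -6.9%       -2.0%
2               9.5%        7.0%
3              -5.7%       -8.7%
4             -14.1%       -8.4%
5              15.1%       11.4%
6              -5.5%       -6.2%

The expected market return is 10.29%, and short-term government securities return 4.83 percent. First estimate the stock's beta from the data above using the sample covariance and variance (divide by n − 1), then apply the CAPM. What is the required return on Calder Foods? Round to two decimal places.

Mean R_i = (-6.9 + 9.5 − 5.7 − 14.1 + 15.1 − 5.5) / 6 = -1.2667%
Mean R_m = (-2.0 + 7.0 − 8.7 − 8.4 + 11.4 − 6.2) / 6 = -1.1500%
Σ(R_i − R̄_i)(R_m − R̄_m) = 445.8300  ⇒  Cov = 445.8300 / 5 = 89.1660
Σ(R_m − R̄_m)² = 359.7150  ⇒  Var(R_m) = 359.7150 / 5 = 71.9430
β = Cov / Var(R_m) = 89.1660 / 71.9430 = 1.2394
MRP = 10.29% − 4.83% = 5.46%
E(R) = R_f + β × MRP = 4.83% + 1.2394 × 5.46% = 11.60%

11.60%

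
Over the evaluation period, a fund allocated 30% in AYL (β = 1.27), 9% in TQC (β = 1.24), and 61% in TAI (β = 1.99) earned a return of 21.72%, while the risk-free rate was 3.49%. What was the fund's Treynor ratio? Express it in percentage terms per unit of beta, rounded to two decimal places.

10.68%

β_P = 0.30×1.27 + 0.09×1.24 + 0.61×1.99 = 1.7065
Treynor = (R_P − R_f) / β_P = (21.72% − 3.49%) / 1.7065 = 18.23% / 1.7065 = 10.68%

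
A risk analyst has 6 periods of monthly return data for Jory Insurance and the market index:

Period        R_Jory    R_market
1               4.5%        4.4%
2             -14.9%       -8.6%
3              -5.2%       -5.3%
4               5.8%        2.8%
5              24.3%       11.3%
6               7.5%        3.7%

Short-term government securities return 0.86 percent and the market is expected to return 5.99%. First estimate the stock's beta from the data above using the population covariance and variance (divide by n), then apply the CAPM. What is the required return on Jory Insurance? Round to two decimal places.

10.04%

Mean R_i = (4.5 − 14.9 − 5.2 + 5.8 + 24.3 + 7.5) / 6 = 3.6667%
Mean R_m = (4.4 − 8.6 − 5.3 + 2.8 + 11.3 + 3.7) / 6 = 1.3833%
Σ(R_i − R̄_i)(R_m − R̄_m) = 463.6467  ⇒  Cov = 463.6467 / 6 = 77.2745
Σ(R_m − R̄_m)² = 259.1483  ⇒  Var(R_m) = 259.1483 / 6 = 43.1914
β = Cov / Var(R_m) = 77.2745 / 43.1914 = 1.7891
MRP = 5.99% − 0.86% = 5.13%
E(R) = R_f + β × MRP = 0.86% + 1.7891 × 5.13% = 10.04%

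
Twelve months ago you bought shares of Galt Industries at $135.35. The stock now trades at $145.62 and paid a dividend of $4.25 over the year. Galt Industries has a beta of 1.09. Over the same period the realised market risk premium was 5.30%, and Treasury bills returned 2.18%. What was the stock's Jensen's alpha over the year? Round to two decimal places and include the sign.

Realised HPR = (P1 + D1 − P0) / P0 = (145.62 + 4.25 − 135.35) / 135.35 = 14.52 / 135.35 = 10.7277%
CAPM required = R_f + β·MRP = 2.18% + 1.09 × 5.30% = 7.9570%
α = realised − required = 10.7277% − 7.9570% = +2.77%

+2.77%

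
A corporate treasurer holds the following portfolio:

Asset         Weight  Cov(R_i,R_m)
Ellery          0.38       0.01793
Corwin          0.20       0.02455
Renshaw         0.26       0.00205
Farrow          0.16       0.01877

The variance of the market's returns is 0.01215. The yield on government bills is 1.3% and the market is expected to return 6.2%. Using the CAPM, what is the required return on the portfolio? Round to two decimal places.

β_Ellery = 0.01793 / 0.01215 = 1.4757
β_Corwin = 0.02455 / 0.01215 = 2.0206
β_Renshaw = 0.00205 / 0.01215 = 0.1687
β_Farrow = 0.01877 / 0.01215 = 1.5449
β_P = Σ w_i β_i = 0.38×1.4757 + 0.20×2.0206 + 0.26×0.1687 + 0.16×1.5449 = 1.2559
MRP = 6.2% − 1.3% = 4.90%
E(R_P) = R_f + β_P × MRP = 1.3% + 1.2559 × 4.9% = 7.45%

7.45%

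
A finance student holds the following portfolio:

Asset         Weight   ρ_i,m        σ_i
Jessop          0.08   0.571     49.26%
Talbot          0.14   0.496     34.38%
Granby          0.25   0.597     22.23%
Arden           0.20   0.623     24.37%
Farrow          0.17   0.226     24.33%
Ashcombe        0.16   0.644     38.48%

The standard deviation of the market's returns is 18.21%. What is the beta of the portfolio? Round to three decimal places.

0.873

β_Jessop = 0.571 × 49.26% / 18.21% = 1.5446
β_Talbot = 0.496 × 34.38% / 18.21% = 0.9364
β_Granby = 0.597 × 22.23% / 18.21% = 0.7288
β_Arden = 0.623 × 24.37% / 18.21% = 0.8337
β_Farrow = 0.226 × 24.33% / 18.21% = 0.3020
β_Ashcombe = 0.644 × 38.48% / 18.21% = 1.3609
β_P = Σ w_i β_i = 0.08×1.5446 + 0.14×0.9364 + 0.25×0.7288 + 0.20×0.8337 + 0.17×0.3020 + 0.16×1.3609 = 0.8727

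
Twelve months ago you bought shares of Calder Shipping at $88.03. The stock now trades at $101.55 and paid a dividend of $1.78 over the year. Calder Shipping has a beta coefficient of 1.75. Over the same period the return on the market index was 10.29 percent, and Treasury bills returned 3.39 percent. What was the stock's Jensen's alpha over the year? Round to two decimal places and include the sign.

+1.92%

Realised HPR = (P1 + D1 − P0) / P0 = (101.55 + 1.78 − 88.03) / 88.03 = 15.30 / 88.03 = 17.3804%
MRP = 10.29% − 3.39% = 6.90%
CAPM required = R_f + β·MRP = 3.39% + 1.75 × 6.90% = 15.4650%
α = realised − required = 17.3804% − 15.4650% = +1.92%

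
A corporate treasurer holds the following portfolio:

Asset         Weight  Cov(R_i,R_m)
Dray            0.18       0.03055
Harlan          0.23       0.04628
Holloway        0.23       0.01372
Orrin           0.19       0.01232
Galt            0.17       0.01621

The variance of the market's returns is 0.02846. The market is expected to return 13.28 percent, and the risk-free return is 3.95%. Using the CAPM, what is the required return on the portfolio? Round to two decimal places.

11.95%

β_Dray = 0.03055 / 0.02846 = 1.0734
β_Harlan = 0.04628 / 0.02846 = 1.6261
β_Holloway = 0.01372 / 0.02846 = 0.4821
β_Orrin = 0.01232 / 0.02846 = 0.4329
β_Galt = 0.01621 / 0.02846 = 0.5696
β_P = Σ w_i β_i = 0.18×1.0734 + 0.23×1.6261 + 0.23×0.4821 + 0.19×0.4329 + 0.17×0.5696 = 0.8572
MRP = 13.28% − 3.95% = 9.33%
E(R_P) = R_f + β_P × MRP = 3.95% + 0.8572 × 9.33% = 11.95%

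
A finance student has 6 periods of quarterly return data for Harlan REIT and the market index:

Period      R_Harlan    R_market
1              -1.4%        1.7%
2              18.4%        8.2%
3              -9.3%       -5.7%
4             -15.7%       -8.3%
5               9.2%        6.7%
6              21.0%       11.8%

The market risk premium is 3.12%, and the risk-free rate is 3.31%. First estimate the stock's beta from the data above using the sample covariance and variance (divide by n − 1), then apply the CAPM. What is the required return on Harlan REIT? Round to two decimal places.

Mean R_i = (-1.4 + 18.4 − 9.3 − 15.7 + 9.2 + 21.0) / 6 = 3.7000%
Mean R_m = (1.7 + 8.2 − 5.7 − 8.3 + 6.7 + 11.8) / 6 = 2.4000%
Σ(R_i − R̄_i)(R_m − R̄_m) = 587.9800  ⇒  Cov = 587.9800 / 5 = 117.5960
Σ(R_m − R̄_m)² = 321.0800  ⇒  Var(R_m) = 321.0800 / 5 = 64.2160
β = Cov / Var(R_m) = 117.5960 / 64.2160 = 1.8313
E(R) = R_f + β × MRP = 3.31% + 1.8313 × 3.12% = 9.02%

9.02%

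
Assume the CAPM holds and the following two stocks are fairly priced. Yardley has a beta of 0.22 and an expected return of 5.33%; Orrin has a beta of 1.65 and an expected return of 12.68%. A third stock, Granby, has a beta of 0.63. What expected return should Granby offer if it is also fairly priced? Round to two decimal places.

7.44%

MRP (SML slope) = (12.68% − 5.33%) / (1.65 − 0.22) = 7.35% / 1.43 = 5.1399%
R_f (intercept) = 5.33% − 0.22 × 5.1399% = 4.1992%
E(R_Granby) = R_f + β × MRP = 4.1992% + 0.63 × 5.1399% = 7.44%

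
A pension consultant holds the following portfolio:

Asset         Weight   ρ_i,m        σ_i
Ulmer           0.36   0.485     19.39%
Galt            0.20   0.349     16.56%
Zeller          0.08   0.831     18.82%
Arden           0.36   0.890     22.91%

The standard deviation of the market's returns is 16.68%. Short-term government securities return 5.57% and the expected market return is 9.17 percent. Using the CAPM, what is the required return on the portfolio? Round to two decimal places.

8.40%

β_Ulmer = 0.485 × 19.39% / 16.68% = 0.5638
β_Galt = 0.349 × 16.56% / 16.68% = 0.3465
β_Zeller = 0.831 × 18.82% / 16.68% = 0.9376
β_Arden = 0.890 × 22.91% / 16.68% = 1.2224
β_P = Σ w_i β_i = 0.36×0.5638 + 0.20×0.3465 + 0.08×0.9376 + 0.36×1.2224 = 0.7873
MRP = 9.17% − 5.57% = 3.60%
E(R_P) = R_f + β_P × MRP = 5.57% + 0.7873 × 3.60% = 8.40%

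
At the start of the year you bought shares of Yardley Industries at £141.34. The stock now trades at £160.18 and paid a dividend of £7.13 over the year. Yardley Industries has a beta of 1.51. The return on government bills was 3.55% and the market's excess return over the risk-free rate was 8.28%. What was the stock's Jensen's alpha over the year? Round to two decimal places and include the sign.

+2.32%

Realised HPR = (P1 + D1 − P0) / P0 = (160.18 + 7.13 − 141.34) / 141.34 = 25.97 / 141.34 = 18.3741%
CAPM required = R_f + β·MRP = 3.55% + 1.51 × 8.28% = 16.0528%
α = realised − required = 18.3741% − 16.0528% = +2.32%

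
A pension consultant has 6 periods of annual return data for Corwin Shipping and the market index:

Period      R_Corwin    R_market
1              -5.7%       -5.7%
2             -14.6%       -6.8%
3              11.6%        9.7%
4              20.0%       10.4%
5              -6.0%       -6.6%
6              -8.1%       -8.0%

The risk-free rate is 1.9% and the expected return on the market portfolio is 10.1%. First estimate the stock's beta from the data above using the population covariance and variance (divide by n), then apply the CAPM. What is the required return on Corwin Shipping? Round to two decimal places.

13.83%

Mean R_i = (-5.7 − 14.6 + 11.6 + 20.0 − 6.0 − 8.1) / 6 = -0.4667%
Mean R_m = (-5.7 − 6.8 + 9.7 + 10.4 − 6.6 − 8.0) / 6 = -1.1667%
Σ(R_i − R̄_i)(R_m − R̄_m) = 553.4233  ⇒  Cov = 553.4233 / 6 = 92.2372
Σ(R_m − R̄_m)² = 380.3733  ⇒  Var(R_m) = 380.3733 / 6 = 63.3956
β = Cov / Var(R_m) = 92.2372 / 63.3956 = 1.4549
MRP = 10.1% − 1.9% = 8.20%
E(R) = R_f + β × MRP = 1.9% + 1.4549 × 8.2% = 13.83%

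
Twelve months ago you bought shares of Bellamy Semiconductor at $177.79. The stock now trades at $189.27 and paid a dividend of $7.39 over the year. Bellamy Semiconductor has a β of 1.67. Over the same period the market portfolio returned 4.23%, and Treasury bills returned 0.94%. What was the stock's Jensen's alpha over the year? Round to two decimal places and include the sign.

+4.18%

Realised HPR = (P1 + D1 − P0) / P0 = (189.27 + 7.39 − 177.79) / 177.79 = 18.87 / 177.79 = 10.6136%
MRP = 4.23% − 0.94% = 3.29%
CAPM required = R_f + β·MRP = 0.94% + 1.67 × 3.29% = 6.4343%
α = realised − required = 10.6136% − 6.4343% = +4.18%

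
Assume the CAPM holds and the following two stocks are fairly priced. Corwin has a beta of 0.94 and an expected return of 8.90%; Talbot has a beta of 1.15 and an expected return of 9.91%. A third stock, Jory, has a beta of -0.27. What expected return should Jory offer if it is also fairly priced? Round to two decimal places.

MRP (SML slope) = (9.91% − 8.90%) / (1.15 − 0.94) = 1.01% / 0.21 = 4.8095%
R_f (intercept) = 8.90% − 0.94 × 4.8095% = 4.3791%
E(R_Jory) = R_f + β × MRP = 4.3791% + -0.27 × 4.8095% = 3.08%

3.08%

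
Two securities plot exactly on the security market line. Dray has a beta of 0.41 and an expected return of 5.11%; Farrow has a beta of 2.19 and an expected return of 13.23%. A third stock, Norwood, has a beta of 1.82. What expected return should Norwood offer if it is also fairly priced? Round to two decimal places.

11.54%

MRP (SML slope) = (13.23% − 5.11%) / (2.19 − 0.41) = 8.12% / 1.78 = 4.5618%
R_f (intercept) = 5.11% − 0.41 × 4.5618% = 3.2397%
E(R_Norwood) = R_f + β × MRP = 3.2397% + 1.82 × 4.5618% = 11.54%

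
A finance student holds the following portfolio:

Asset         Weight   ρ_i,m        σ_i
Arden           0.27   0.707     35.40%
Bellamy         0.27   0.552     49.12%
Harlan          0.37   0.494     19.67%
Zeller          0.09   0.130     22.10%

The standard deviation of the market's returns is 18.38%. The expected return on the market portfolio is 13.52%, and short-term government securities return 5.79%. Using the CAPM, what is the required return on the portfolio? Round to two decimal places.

13.33%

β_Arden = 0.707 × 35.40% / 18.38% = 1.3617
β_Bellamy = 0.552 × 49.12% / 18.38% = 1.4752
β_Harlan = 0.494 × 19.67% / 18.38% = 0.5287
β_Zeller = 0.130 × 22.10% / 18.38% = 0.1563
β_P = Σ w_i β_i = 0.27×1.3617 + 0.27×1.4752 + 0.37×0.5287 + 0.09×0.1563 = 0.9756
MRP = 13.52% − 5.79% = 7.73%
E(R_P) = R_f + β_P × MRP = 5.79% + 0.9756 × 7.73% = 13.33%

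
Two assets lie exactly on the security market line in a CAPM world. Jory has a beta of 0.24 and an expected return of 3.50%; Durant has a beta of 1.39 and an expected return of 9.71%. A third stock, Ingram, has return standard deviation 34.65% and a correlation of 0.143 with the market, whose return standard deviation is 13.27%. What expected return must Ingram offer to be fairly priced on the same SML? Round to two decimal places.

4.22%

MRP = (9.71% − 3.50%) / (1.39 − 0.24) = 5.4000%
R_f = 3.50% − 0.24 × 5.4000% = 2.2040%
β_Ingram = ρ·σ_i/σ_m = 0.143 × 34.65 / 13.27 = 0.3734
E(R_Ingram) = R_f + β × MRP = 2.2040% + 0.3734 × 5.4000% = 4.22%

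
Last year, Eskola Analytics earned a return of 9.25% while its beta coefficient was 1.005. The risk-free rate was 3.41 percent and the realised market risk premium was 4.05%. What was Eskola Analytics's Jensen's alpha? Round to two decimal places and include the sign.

+1.77%

CAPM benchmark = R_f + β(R_m − R_f) = 3.41% + 1.005 × 4.05% = 7.48025%
α = actual − benchmark = 9.25% − 7.48025% = +1.77%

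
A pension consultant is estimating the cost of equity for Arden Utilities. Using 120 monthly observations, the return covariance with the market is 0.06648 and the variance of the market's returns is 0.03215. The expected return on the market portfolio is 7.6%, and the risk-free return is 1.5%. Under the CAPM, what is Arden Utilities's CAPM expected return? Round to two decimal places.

β = Cov(R_i, R_m) / Var(R_m) = 0.06648 / 0.03215 = 2.0678
MRP = 7.6% − 1.5% = 6.10%
E(R) = R_f + β × MRP = 1.5% + 2.0678 × 6.1% = 14.11%

14.11%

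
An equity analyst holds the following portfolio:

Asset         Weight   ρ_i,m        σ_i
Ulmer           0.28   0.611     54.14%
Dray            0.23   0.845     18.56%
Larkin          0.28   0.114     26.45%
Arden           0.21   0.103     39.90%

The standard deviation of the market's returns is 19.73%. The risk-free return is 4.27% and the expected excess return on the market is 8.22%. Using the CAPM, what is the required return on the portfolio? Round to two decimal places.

10.34%

β_Ulmer = 0.611 × 54.14% / 19.73% = 1.6766
β_Dray = 0.845 × 18.56% / 19.73% = 0.7949
β_Larkin = 0.114 × 26.45% / 19.73% = 0.1528
β_Arden = 0.103 × 39.90% / 19.73% = 0.2083
β_P = Σ w_i β_i = 0.28×1.6766 + 0.23×0.7949 + 0.28×0.1528 + 0.21×0.2083 = 0.7388
E(R_P) = R_f + β_P × MRP = 4.27% + 0.7388 × 8.22% = 10.34%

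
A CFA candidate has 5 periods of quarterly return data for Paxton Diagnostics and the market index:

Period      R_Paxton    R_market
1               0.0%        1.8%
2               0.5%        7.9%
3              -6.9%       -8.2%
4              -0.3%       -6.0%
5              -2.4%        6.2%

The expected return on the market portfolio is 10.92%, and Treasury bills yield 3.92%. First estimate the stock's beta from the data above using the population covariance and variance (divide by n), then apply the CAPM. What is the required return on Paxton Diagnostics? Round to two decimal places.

Mean R_i = (0.0 + 0.5 − 6.9 − 0.3 − 2.4) / 5 = -1.8200%
Mean R_m = (1.8 + 7.9 − 8.2 − 6.0 + 6.2) / 5 = 0.3400%
Σ(R_i − R̄_i)(R_m − R̄_m) = 50.5440  ⇒  Cov = 50.5440 / 5 = 10.1088
Σ(R_m − R̄_m)² = 206.7520  ⇒  Var(R_m) = 206.7520 / 5 = 41.3504
β = Cov / Var(R_m) = 10.1088 / 41.3504 = 0.2445
MRP = 10.92% − 3.92% = 7.00%
E(R) = R_f + β × MRP = 3.92% + 0.2445 × 7.00% = 5.63%

5.63%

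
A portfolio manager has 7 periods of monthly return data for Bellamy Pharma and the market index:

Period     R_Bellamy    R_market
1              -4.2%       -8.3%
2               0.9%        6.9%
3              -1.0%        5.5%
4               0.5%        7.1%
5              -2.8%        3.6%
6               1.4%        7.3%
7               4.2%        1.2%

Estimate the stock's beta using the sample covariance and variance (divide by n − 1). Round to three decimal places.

0.254

Mean R_i = (-4.2 + 0.9 − 1.0 + 0.5 − 2.8 + 1.4 + 4.2) / 7 = -0.1429%
Mean R_m = (-8.3 + 6.9 + 5.5 + 7.1 + 3.6 + 7.3 + 1.2) / 7 = 3.3286%
Σ(R_i − R̄_i)(R_m − R̄_m) = 47.6286  ⇒  Cov = 47.6286 / 6 = 7.9381
Σ(R_m − R̄_m)² = 187.2943  ⇒  Var(R_m) = 187.2943 / 6 = 31.2157
β = Cov / Var(R_m) = 7.9381 / 31.2157 = 0.2543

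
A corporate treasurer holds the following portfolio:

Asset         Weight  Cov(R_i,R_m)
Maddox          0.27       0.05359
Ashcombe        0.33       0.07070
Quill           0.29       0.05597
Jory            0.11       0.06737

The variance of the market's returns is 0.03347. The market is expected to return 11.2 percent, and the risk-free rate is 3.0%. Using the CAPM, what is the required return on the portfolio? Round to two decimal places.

18.05%

β_Maddox = 0.05359 / 0.03347 = 1.6011
β_Ashcombe = 0.07070 / 0.03347 = 2.1123
β_Quill = 0.05597 / 0.03347 = 1.6722
β_Jory = 0.06737 / 0.03347 = 2.0128
β_P = Σ w_i β_i = 0.27×1.6011 + 0.33×2.1123 + 0.29×1.6722 + 0.11×2.0128 = 1.8357
MRP = 11.2% − 3.0% = 8.20%
E(R_P) = R_f + β_P × MRP = 3.0% + 1.8357 × 8.2% = 18.05%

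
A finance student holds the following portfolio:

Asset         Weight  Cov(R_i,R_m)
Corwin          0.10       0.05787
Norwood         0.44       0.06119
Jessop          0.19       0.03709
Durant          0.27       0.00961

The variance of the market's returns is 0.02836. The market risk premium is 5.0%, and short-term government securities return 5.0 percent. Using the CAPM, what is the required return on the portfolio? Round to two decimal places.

β_Corwin = 0.05787 / 0.02836 = 2.0406
β_Norwood = 0.06119 / 0.02836 = 2.1576
β_Jessop = 0.03709 / 0.02836 = 1.3078
β_Durant = 0.00961 / 0.02836 = 0.3389
β_P = Σ w_i β_i = 0.10×2.0406 + 0.44×2.1576 + 0.19×1.3078 + 0.27×0.3389 = 1.4934
E(R_P) = R_f + β_P × MRP = 5.0% + 1.4934 × 5.0% = 12.47%

12.47%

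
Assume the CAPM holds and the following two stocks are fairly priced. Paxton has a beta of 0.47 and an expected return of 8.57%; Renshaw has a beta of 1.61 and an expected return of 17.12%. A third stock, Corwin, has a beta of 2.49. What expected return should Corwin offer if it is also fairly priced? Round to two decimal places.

MRP (SML slope) = (17.12% − 8.57%) / (1.61 − 0.47) = 8.55% / 1.14 = 7.5000%
R_f (intercept) = 8.57% − 0.47 × 7.5000% = 5.0450%
E(R_Corwin) = R_f + β × MRP = 5.0450% + 2.49 × 7.5000% = 23.72%

23.72%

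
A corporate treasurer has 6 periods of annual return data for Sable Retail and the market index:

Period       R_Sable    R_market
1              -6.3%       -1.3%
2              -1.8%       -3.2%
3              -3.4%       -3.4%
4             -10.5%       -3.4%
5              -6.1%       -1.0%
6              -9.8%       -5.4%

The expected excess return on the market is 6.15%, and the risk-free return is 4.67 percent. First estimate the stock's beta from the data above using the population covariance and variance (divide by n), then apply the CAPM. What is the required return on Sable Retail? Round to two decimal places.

8.66%

Mean R_i = (-6.3 − 1.8 − 3.4 − 10.5 − 6.1 − 9.8) / 6 = -6.3167%
Mean R_m = (-1.3 − 3.2 − 3.4 − 3.4 − 1.0 − 5.4) / 6 = -2.9500%
Σ(R_i − R̄_i)(R_m − R̄_m) = 8.4250  ⇒  Cov = 8.4250 / 6 = 1.4042
Σ(R_m − R̄_m)² = 12.9950  ⇒  Var(R_m) = 12.9950 / 6 = 2.1658
β = Cov / Var(R_m) = 1.4042 / 2.1658 = 0.6484
E(R) = R_f + β × MRP = 4.67% + 0.6484 × 6.15% = 8.66%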